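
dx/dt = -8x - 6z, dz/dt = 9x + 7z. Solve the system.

x(t) = -C_1e^(-2t) - 2C_2e^(t), z(t) = C_1e^(-2t) + 3C_2e^(t)

Coefficient matrix A = [[-8, -6], [9, 7]].
Characteristic polynomial det(A - λI) = λ^2 + λ - 2 = 0.
Eigenvalues λ = -2, 1.
For λ=-2: (A-λI) row 1 is [-6, -6], so an eigenvector is (-1, 1).
For λ=1: (A-λI) row 1 is [-9, -6], so an eigenvector is (-2, 3).
General solution: C_1e^(-2t)(-1,1) + C_2e^(t)(-2,3).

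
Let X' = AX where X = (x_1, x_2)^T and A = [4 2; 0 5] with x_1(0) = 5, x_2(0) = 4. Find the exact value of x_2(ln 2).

128

A = [[4,2],[0,5]]; eigenvalues λ = 4, 5.
Eigenvectors: (-1,0) for λ=4, (-2,-1) for λ=5.
From the initial condition, c_1 = 3, c_2 = -4.
x_2(ln 2) = (3)(2^4)(0) + (-4)(2^5)(-1) = 128.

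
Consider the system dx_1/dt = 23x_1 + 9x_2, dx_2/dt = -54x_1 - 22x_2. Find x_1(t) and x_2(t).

Coefficient matrix A = [[23, 9], [-54, -22]].
Characteristic polynomial det(A - λI) = λ^2 - λ - 20 = 0.
Eigenvalues λ = 5, -4.
For λ=5: (A-λI) row 1 is [18, 9], so an eigenvector is (1, -2).
For λ=-4: (A-λI) row 1 is [27, 9], so an eigenvector is (1, -3).
General solution: c_1e^(5t)(1,-2) + c_2e^(-4t)(1,-3).

x_1(t) = c_1e^(5t) + c_2e^(-4t), x_2(t) = -2c_1e^(5t) - 3c_2e^(-4t)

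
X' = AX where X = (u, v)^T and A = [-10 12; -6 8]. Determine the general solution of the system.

u(t) = 2K_1e^(-4t) + K_2e^(2t), v(t) = K_1e^(-4t) + K_2e^(2t)

Coefficient matrix A = [[-10, 12], [-6, 8]].
Characteristic polynomial det(A - λI) = λ^2 + 2λ - 8 = 0.
Eigenvalues λ = -4, 2.
For λ=-4: (A-λI) row 1 is [-6, 12], so an eigenvector is (2, 1).
For λ=2: (A-λI) row 1 is [-12, 12], so an eigenvector is (1, 1).
General solution: K_1e^(-4t)(2,1) + K_2e^(2t)(1,1).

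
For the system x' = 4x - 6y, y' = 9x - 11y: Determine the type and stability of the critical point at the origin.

A = [[4,-6],[9,-11]]; det(A-λI) = λ^2 + 7λ + 10.
λ = -5, -2: both negative.

stable node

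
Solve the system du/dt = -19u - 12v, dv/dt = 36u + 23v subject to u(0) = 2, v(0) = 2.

Coefficient matrix A = [[-19, -12], [36, 23]].
Characteristic polynomial det(A - λI) = λ^2 - 4λ - 5 = 0.
Eigenvalues λ = 5, -1.
For λ=5: (A-λI) row 1 is [-24, -12], so an eigenvector is (-1, 2).
For λ=-1: (A-λI) row 1 is [-18, -12], so an eigenvector is (2, -3).
General solution: c_1e^(5t)(-1,2) + c_2e^(-t)(2,-3).
Applying u(0)=2, v(0)=2 gives c_1=10, c_2=6.

u(t) = -10e^(5t) + 12e^(-t), v(t) = 20e^(5t) - 18e^(-t)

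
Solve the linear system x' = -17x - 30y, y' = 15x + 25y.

Coefficient matrix A = [[-17, -30], [15, 25]].
Characteristic polynomial det(A - λI) = λ^2 - 8λ + 25 = 0.
Eigenvalues λ = 4 ± 3i (complex conjugate pair).
For λ=4+3i: an eigenvector is (-3,2) - i(1,-1) = (-3 - i, 2 + i).
A real fundamental pair from Re and Im of e^((4+3i)t)v: X_1 = e^(4t)(cos(3t)·(-3,2) + sin(3t)·(1,-1)), X_2 = e^(4t)(sin(3t)·(-3,2) - cos(3t)·(1,-1)).
General solution: C_1X_1 + C_2X_2.

x(t) = C_1e^(4t)sin(3t) - 3C_1e^(4t)cos(3t) - 3C_2e^(4t)sin(3t) - C_2e^(4t)cos(3t), y(t) = -C_1e^(4t)sin(3t) + 2C_1e^(4t)cos(3t) + 2C_2e^(4t)sin(3t) + C_2e^(4t)cos(3t)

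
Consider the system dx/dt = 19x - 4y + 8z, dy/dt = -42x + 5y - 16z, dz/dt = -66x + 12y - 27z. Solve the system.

x(t) = c_1e^(-t) - 2c_2e^(t), y(t) = -c_1e^(-t) + 3c_2e^(t) + 2c_3e^(-3t), z(t) = -3c_1e^(-t) + 6c_2e^(t) + c_3e^(-3t)

Coefficient matrix A = [[19, -4, 8], [-42, 5, -16], [-66, 12, -27]].
det(A - λI) = 0 gives eigenvalues λ = -1, 1, -3.
For λ=-1: eigenvector (1,-1,-3).
For λ=1: eigenvector (-2,3,6).
For λ=-3: eigenvector (0,2,1).
General solution: c_1e^(-t)(1,-1,-3) + c_2e^(t)(-2,3,6) + c_3e^(-3t)(0,2,1).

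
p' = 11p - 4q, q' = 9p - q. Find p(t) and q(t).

p(t) = -2C_1e^(5t) - 2C_2te^(5t) - C_2e^(5t), q(t) = -3C_1e^(5t) - 3C_2te^(5t) - C_2e^(5t)

Coefficient matrix A = [[11, -4], [9, -1]].
Characteristic polynomial det(A - λI) = λ^2 - 10λ + 25 = 0.
Single eigenvalue λ = 5 with algebraic multiplicity 2.
Eigenvector v = (-2,-3); generalized eigenvector w with (A-λI)w=v is (-1,-1).
General solution: e^(5t)[C_1·v + C_2·(t·v + w)].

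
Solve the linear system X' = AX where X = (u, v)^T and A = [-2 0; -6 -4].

u(t) = c_1e^(-2t), v(t) = -3c_1e^(-2t) + c_2e^(-4t)

Coefficient matrix A = [[-2, 0], [-6, -4]].
Characteristic polynomial det(A - λI) = λ^2 + 6λ + 8 = 0.
Eigenvalues λ = -2, -4.
For λ=-2: (A-λI) row 2 is [-6, -2], so an eigenvector is (1, -3).
For λ=-4: (A-λI) row 1 is [2, 0], so an eigenvector is (0, 1).
General solution: c_1e^(-2t)(1,-3) + c_2e^(-4t)(0,1).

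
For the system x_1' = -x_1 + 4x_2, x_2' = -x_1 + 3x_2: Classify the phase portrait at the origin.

unstable improper node

A = [[-1,4],[-1,3]]; det(A-λI) = λ^2 - 2λ + 1.
repeated λ = 1 with a single eigenvector.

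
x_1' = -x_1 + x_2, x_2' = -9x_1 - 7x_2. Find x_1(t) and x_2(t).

Coefficient matrix A = [[-1, 1], [-9, -7]].
Characteristic polynomial det(A - λI) = λ^2 + 8λ + 16 = 0.
Single eigenvalue λ = -4 with algebraic multiplicity 2.
Eigenvector v = (-1,3); generalized eigenvector w with (A-λI)w=v is (0,-1).
General solution: e^(-4t)[c_1·v + c_2·(t·v + w)].

x_1(t) = -c_1e^(-4t) - c_2te^(-4t), x_2(t) = 3c_1e^(-4t) + 3c_2te^(-4t) - c_2e^(-4t)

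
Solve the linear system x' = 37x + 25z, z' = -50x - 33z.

x(t) = -2K_1e^(2t)sin(5t) - K_1e^(2t)cos(5t) - K_2e^(2t)sin(5t) + 2K_2e^(2t)cos(5t), z(t) = 3K_1e^(2t)sin(5t) + K_1e^(2t)cos(5t) + K_2e^(2t)sin(5t) - 3K_2e^(2t)cos(5t)

Coefficient matrix A = [[37, 25], [-50, -33]].
Characteristic polynomial det(A - λI) = λ^2 - 4λ + 29 = 0.
Eigenvalues λ = 2 ± 5i (complex conjugate pair).
For λ=2+5i: an eigenvector is (-1,1) - i(-2,3) = (-1 + 2i, 1 - 3i).
A real fundamental pair from Re and Im of e^((2+5i)t)v: X_1 = e^(2t)(cos(5t)·(-1,1) + sin(5t)·(-2,3)), X_2 = e^(2t)(sin(5t)·(-1,1) - cos(5t)·(-2,3)).
General solution: K_1X_1 + K_2X_2.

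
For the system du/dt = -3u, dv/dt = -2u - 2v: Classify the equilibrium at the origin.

A = [[-3,0],[-2,-2]]; det(A-λI) = λ^2 + 5λ + 6.
λ = -2, -3: both negative.

stable node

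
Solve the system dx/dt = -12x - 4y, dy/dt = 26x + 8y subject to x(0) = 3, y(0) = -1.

x(t) = -13e^(-2t)sin(2t) + 3e^(-2t)cos(2t), y(t) = 34e^(-2t)sin(2t) - e^(-2t)cos(2t)

Coefficient matrix A = [[-12, -4], [26, 8]].
Characteristic polynomial det(A - λI) = λ^2 + 4λ + 8 = 0.
Eigenvalues λ = -2 ± 2i (complex conjugate pair).
For λ=-2+2i: an eigenvector is (-1,2) - i(1,-3) = (-1 - i, 2 + 3i).
A real fundamental pair from Re and Im of e^((-2+2i)t)v: X_1 = e^(-2t)(cos(2t)·(-1,2) + sin(2t)·(1,-3)), X_2 = e^(-2t)(sin(2t)·(-1,2) - cos(2t)·(1,-3)).
General solution: C_1X_1 + C_2X_2.
Applying x(0)=3, y(0)=-1 gives C_1=-8, C_2=5.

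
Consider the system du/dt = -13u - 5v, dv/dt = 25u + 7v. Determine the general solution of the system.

Coefficient matrix A = [[-13, -5], [25, 7]].
Characteristic polynomial det(A - λI) = λ^2 + 6λ + 34 = 0.
Eigenvalues λ = -3 ± 5i (complex conjugate pair).
For λ=-3+5i: an eigenvector is (0,-1) - i(1,-2) = (0 - i, -1 + 2i).
A real fundamental pair from Re and Im of e^((-3+5i)t)v: X_1 = e^(-3t)(cos(5t)·(0,-1) + sin(5t)·(1,-2)), X_2 = e^(-3t)(sin(5t)·(0,-1) - cos(5t)·(1,-2)).
General solution: c_1X_1 + c_2X_2.

u(t) = c_1e^(-3t)sin(5t) - c_2e^(-3t)cos(5t), v(t) = -2c_1e^(-3t)sin(5t) - c_1e^(-3t)cos(5t) - c_2e^(-3t)sin(5t) + 2c_2e^(-3t)cos(5t)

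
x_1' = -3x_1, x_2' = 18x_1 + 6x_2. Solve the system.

Coefficient matrix A = [[-3, 0], [18, 6]].
Characteristic polynomial det(A - λI) = λ^2 - 3λ - 18 = 0.
Eigenvalues λ = -3, 6.
For λ=-3: (A-λI) row 2 is [18, 9], so an eigenvector is (1, -2).
For λ=6: (A-λI) row 1 is [-9, 0], so an eigenvector is (0, 1).
General solution: C_1e^(-3t)(1,-2) + C_2e^(6t)(0,1).

x_1(t) = C_1e^(-3t), x_2(t) = -2C_1e^(-3t) + C_2e^(6t)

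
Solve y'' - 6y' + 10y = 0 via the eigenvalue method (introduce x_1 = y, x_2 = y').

y(t) = C_1e^(3t)cos(t) + C_2e^(3t)sin(t)

Let x_1 = y, x_2 = y'. Then x_1' = x_2 and x_2' = -10x_1 + 6x_2.
A = [[0,1],[-10,6]]; det(A-λI) = λ^2 - 6λ + 10.
Eigenvalues λ = 3 ± i.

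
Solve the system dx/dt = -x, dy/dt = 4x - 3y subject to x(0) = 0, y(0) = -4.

Coefficient matrix A = [[-1, 0], [4, -3]].
Characteristic polynomial det(A - λI) = λ^2 + 4λ + 3 = 0.
Eigenvalues λ = -1, -3.
For λ=-1: (A-λI) row 2 is [4, -2], so an eigenvector is (1, 2).
For λ=-3: (A-λI) row 1 is [2, 0], so an eigenvector is (0, 1).
General solution: C_1e^(-t)(1,2) + C_2e^(-3t)(0,1).
Applying x(0)=0, y(0)=-4 gives C_1=0, C_2=-4.

x(t) = 0, y(t) = -4e^(-3t)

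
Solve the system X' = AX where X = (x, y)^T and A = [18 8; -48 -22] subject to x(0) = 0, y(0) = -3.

Coefficient matrix A = [[18, 8], [-48, -22]].
Characteristic polynomial det(A - λI) = λ^2 + 4λ - 12 = 0.
Eigenvalues λ = 2, -6.
For λ=2: (A-λI) row 1 is [16, 8], so an eigenvector is (-1, 2).
For λ=-6: (A-λI) row 1 is [24, 8], so an eigenvector is (-1, 3).
General solution: C_1e^(2t)(-1,2) + C_2e^(-6t)(-1,3).
Applying x(0)=0, y(0)=-3 gives C_1=3, C_2=-3.

x(t) = -3e^(2t) + 3e^(-6t), y(t) = 6e^(2t) - 9e^(-6t)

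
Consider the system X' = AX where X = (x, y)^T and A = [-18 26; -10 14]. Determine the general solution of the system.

x(t) = 3C_1e^(-2t)sin(2t) - 2C_1e^(-2t)cos(2t) - 2C_2e^(-2t)sin(2t) - 3C_2e^(-2t)cos(2t), y(t) = 2C_1e^(-2t)sin(2t) - C_1e^(-2t)cos(2t) - C_2e^(-2t)sin(2t) - 2C_2e^(-2t)cos(2t)

Coefficient matrix A = [[-18, 26], [-10, 14]].
Characteristic polynomial det(A - λI) = λ^2 + 4λ + 8 = 0.
Eigenvalues λ = -2 ± 2i (complex conjugate pair).
For λ=-2+2i: an eigenvector is (-2,-1) - i(3,2) = (-2 - 3i, -1 - 2i).
A real fundamental pair from Re and Im of e^((-2+2i)t)v: X_1 = e^(-2t)(cos(2t)·(-2,-1) + sin(2t)·(3,2)), X_2 = e^(-2t)(sin(2t)·(-2,-1) - cos(2t)·(3,2)).
General solution: C_1X_1 + C_2X_2.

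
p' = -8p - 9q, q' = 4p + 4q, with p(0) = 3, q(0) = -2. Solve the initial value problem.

p(t) = 3e^(-2t), q(t) = -2e^(-2t)

Coefficient matrix A = [[-8, -9], [4, 4]].
Characteristic polynomial det(A - λI) = λ^2 + 4λ + 4 = 0.
Single eigenvalue λ = -2 with algebraic multiplicity 2.
Eigenvector v = (3,-2); generalized eigenvector w with (A-λI)w=v is (-2,1).
General solution: e^(-2t)[c_1·v + c_2·(t·v + w)].
Applying p(0)=3, q(0)=-2 gives c_1=1, c_2=0.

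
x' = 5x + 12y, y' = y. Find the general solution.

Coefficient matrix A = [[5, 12], [0, 1]].
Characteristic polynomial det(A - λI) = λ^2 - 6λ + 5 = 0.
Eigenvalues λ = 1, 5.
For λ=1: (A-λI) row 1 is [4, 12], so an eigenvector is (-3, 1).
For λ=5: (A-λI) row 1 is [0, 12], so an eigenvector is (1, 0).
General solution: K_1e^(t)(-3,1) + K_2e^(5t)(1,0).

x(t) = -3K_1e^(t) + K_2e^(5t), y(t) = K_1e^(t)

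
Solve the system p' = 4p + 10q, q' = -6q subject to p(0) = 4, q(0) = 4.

p(t) = 8e^(4t) - 4e^(-6t), q(t) = 4e^(-6t)

Coefficient matrix A = [[4, 10], [0, -6]].
Characteristic polynomial det(A - λI) = λ^2 + 2λ - 24 = 0.
Eigenvalues λ = 4, -6.
For λ=4: (A-λI) row 1 is [0, 10], so an eigenvector is (1, 0).
For λ=-6: (A-λI) row 1 is [10, 10], so an eigenvector is (1, -1).
General solution: C_1e^(4t)(1,0) + C_2e^(-6t)(1,-1).
Applying p(0)=4, q(0)=4 gives C_1=8, C_2=-4.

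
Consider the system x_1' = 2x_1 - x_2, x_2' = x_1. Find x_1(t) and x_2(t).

Coefficient matrix A = [[2, -1], [1, 0]].
Characteristic polynomial det(A - λI) = λ^2 - 2λ + 1 = 0.
Single eigenvalue λ = 1 with algebraic multiplicity 2.
Eigenvector v = (-1,-1); generalized eigenvector w with (A-λI)w=v is (-2,-1).
General solution: e^(t)[c_1·v + c_2·(t·v + w)].

x_1(t) = -c_1e^(t) - c_2te^(t) - 2c_2e^(t), x_2(t) = -c_1e^(t) - c_2te^(t) - c_2e^(t)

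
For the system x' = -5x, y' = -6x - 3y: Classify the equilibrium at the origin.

A = [[-5,0],[-6,-3]]; det(A-λI) = λ^2 + 8λ + 15.
λ = -5, -3: both negative.

stable node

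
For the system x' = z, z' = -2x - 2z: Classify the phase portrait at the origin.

stable spiral

A = [[0,1],[-2,-2]]; det(A-λI) = λ^2 + 2λ + 2.
λ = -1 ± i: negative real part.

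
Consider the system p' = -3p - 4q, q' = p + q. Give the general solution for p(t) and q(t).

Coefficient matrix A = [[-3, -4], [1, 1]].
Characteristic polynomial det(A - λI) = λ^2 + 2λ + 1 = 0.
Single eigenvalue λ = -1 with algebraic multiplicity 2.
Eigenvector v = (-2,1); generalized eigenvector w with (A-λI)w=v is (-1,1).
General solution: e^(-t)[c_1·v + c_2·(t·v + w)].

p(t) = -2c_1e^(-t) - 2c_2te^(-t) - c_2e^(-t), q(t) = c_1e^(-t) + c_2te^(-t) + c_2e^(-t)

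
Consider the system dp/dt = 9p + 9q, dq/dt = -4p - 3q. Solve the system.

Coefficient matrix A = [[9, 9], [-4, -3]].
Characteristic polynomial det(A - λI) = λ^2 - 6λ + 9 = 0.
Single eigenvalue λ = 3 with algebraic multiplicity 2.
Eigenvector v = (3,-2); generalized eigenvector w with (A-λI)w=v is (-1,1).
General solution: e^(3t)[K_1·v + K_2·(t·v + w)].

p(t) = 3K_1e^(3t) + 3K_2te^(3t) - K_2e^(3t), q(t) = -2K_1e^(3t) - 2K_2te^(3t) + K_2e^(3t)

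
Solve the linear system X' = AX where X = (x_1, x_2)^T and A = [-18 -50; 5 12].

Coefficient matrix A = [[-18, -50], [5, 12]].
Characteristic polynomial det(A - λI) = λ^2 + 6λ + 34 = 0.
Eigenvalues λ = -3 ± 5i (complex conjugate pair).
For λ=-3+5i: an eigenvector is (-3,1) - i(-1,0) = (-3 + i, 1).
A real fundamental pair from Re and Im of e^((-3+5i)t)v: X_1 = e^(-3t)(cos(5t)·(-3,1) + sin(5t)·(-1,0)), X_2 = e^(-3t)(sin(5t)·(-3,1) - cos(5t)·(-1,0)).
General solution: K_1X_1 + K_2X_2.

x_1(t) = -K_1e^(-3t)sin(5t) - 3K_1e^(-3t)cos(5t) - 3K_2e^(-3t)sin(5t) + K_2e^(-3t)cos(5t), x_2(t) = K_1e^(-3t)cos(5t) + K_2e^(-3t)sin(5t)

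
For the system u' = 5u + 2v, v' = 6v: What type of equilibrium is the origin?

A = [[5,2],[0,6]]; det(A-λI) = λ^2 - 11λ + 30.
λ = 5, 6: both positive.

unstable node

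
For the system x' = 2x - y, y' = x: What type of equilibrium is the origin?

A = [[2,-1],[1,0]]; det(A-λI) = λ^2 - 2λ + 1.
repeated λ = 1 with a single eigenvector.

unstable improper node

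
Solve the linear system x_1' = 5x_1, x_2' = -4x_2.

x_1(t) = -K_2e^(5t), x_2(t) = K_1e^(-4t)

Coefficient matrix A = [[5, 0], [0, -4]].
Characteristic polynomial det(A - λI) = λ^2 - λ - 20 = 0.
Eigenvalues λ = -4, 5.
For λ=-4: (A-λI) row 1 is [9, 0], so an eigenvector is (0, 1).
For λ=5: (A-λI) row 2 is [0, -9], so an eigenvector is (-1, 0).
General solution: K_1e^(-4t)(0,1) + K_2e^(5t)(-1,0).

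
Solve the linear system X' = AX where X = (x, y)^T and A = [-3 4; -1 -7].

Coefficient matrix A = [[-3, 4], [-1, -7]].
Characteristic polynomial det(A - λI) = λ^2 + 10λ + 25 = 0.
Single eigenvalue λ = -5 with algebraic multiplicity 2.
Eigenvector v = (2,-1); generalized eigenvector w with (A-λI)w=v is (-1,1).
General solution: e^(-5t)[C_1·v + C_2·(t·v + w)].

x(t) = 2C_1e^(-5t) + 2C_2te^(-5t) - C_2e^(-5t), y(t) = -C_1e^(-5t) - C_2te^(-5t) + C_2e^(-5t)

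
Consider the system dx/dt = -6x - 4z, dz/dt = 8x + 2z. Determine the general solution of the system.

x(t) = -C_1e^(-2t)sin(4t) + C_2e^(-2t)cos(4t), z(t) = C_1e^(-2t)sin(4t) + C_1e^(-2t)cos(4t) + C_2e^(-2t)sin(4t) - C_2e^(-2t)cos(4t)

Coefficient matrix A = [[-6, -4], [8, 2]].
Characteristic polynomial det(A - λI) = λ^2 + 4λ + 20 = 0.
Eigenvalues λ = -2 ± 4i (complex conjugate pair).
For λ=-2+4i: an eigenvector is (0,1) - i(-1,1) = (0 + i, 1 - i).
A real fundamental pair from Re and Im of e^((-2+4i)t)v: X_1 = e^(-2t)(cos(4t)·(0,1) + sin(4t)·(-1,1)), X_2 = e^(-2t)(sin(4t)·(0,1) - cos(4t)·(-1,1)).
General solution: C_1X_1 + C_2X_2.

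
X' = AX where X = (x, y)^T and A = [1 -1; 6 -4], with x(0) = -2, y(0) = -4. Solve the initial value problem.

Coefficient matrix A = [[1, -1], [6, -4]].
Characteristic polynomial det(A - λI) = λ^2 + 3λ + 2 = 0.
Eigenvalues λ = -2, -1.
For λ=-2: (A-λI) row 1 is [3, -1], so an eigenvector is (-1, -3).
For λ=-1: (A-λI) row 1 is [2, -1], so an eigenvector is (1, 2).
General solution: K_1e^(-2t)(-1,-3) + K_2e^(-t)(1,2).
Applying x(0)=-2, y(0)=-4 gives K_1=0, K_2=-2.

x(t) = -2e^(-t), y(t) = -4e^(-t)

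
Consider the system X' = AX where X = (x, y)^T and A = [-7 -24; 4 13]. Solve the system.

Coefficient matrix A = [[-7, -24], [4, 13]].
Characteristic polynomial det(A - λI) = λ^2 - 6λ + 5 = 0.
Eigenvalues λ = 1, 5.
For λ=1: (A-λI) row 1 is [-8, -24], so an eigenvector is (3, -1).
For λ=5: (A-λI) row 1 is [-12, -24], so an eigenvector is (-2, 1).
General solution: c_1e^(t)(3,-1) + c_2e^(5t)(-2,1).

x(t) = 3c_1e^(t) - 2c_2e^(5t), y(t) = -c_1e^(t) + c_2e^(5t)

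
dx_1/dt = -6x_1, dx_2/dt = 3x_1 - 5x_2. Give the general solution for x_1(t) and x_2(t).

x_1(t) = c_2e^(-6t), x_2(t) = c_1e^(-5t) - 3c_2e^(-6t)

Coefficient matrix A = [[-6, 0], [3, -5]].
Characteristic polynomial det(A - λI) = λ^2 + 11λ + 30 = 0.
Eigenvalues λ = -5, -6.
For λ=-5: (A-λI) row 1 is [-1, 0], so an eigenvector is (0, 1).
For λ=-6: (A-λI) row 2 is [3, 1], so an eigenvector is (1, -3).
General solution: c_1e^(-5t)(0,1) + c_2e^(-6t)(1,-3).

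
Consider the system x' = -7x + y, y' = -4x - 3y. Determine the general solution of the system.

x(t) = c_1e^(-5t) + c_2te^(-5t), y(t) = 2c_1e^(-5t) + 2c_2te^(-5t) + c_2e^(-5t)

Coefficient matrix A = [[-7, 1], [-4, -3]].
Characteristic polynomial det(A - λI) = λ^2 + 10λ + 25 = 0.
Single eigenvalue λ = -5 with algebraic multiplicity 2.
Eigenvector v = (1,2); generalized eigenvector w with (A-λI)w=v is (0,1).
General solution: e^(-5t)[c_1·v + c_2·(t·v + w)].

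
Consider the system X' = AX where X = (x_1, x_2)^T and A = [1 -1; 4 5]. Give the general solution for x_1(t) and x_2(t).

x_1(t) = -K_1e^(3t) - K_2te^(3t) - K_2e^(3t), x_2(t) = 2K_1e^(3t) + 2K_2te^(3t) + 3K_2e^(3t)

Coefficient matrix A = [[1, -1], [4, 5]].
Characteristic polynomial det(A - λI) = λ^2 - 6λ + 9 = 0.
Single eigenvalue λ = 3 with algebraic multiplicity 2.
Eigenvector v = (-1,2); generalized eigenvector w with (A-λI)w=v is (-1,3).
General solution: e^(3t)[K_1·v + K_2·(t·v + w)].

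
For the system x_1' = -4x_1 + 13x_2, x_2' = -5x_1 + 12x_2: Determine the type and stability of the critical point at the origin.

unstable spiral

A = [[-4,13],[-5,12]]; det(A-λI) = λ^2 - 8λ + 17.
λ = 4 ± i: positive real part.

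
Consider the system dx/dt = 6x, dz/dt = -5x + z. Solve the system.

Coefficient matrix A = [[6, 0], [-5, 1]].
Characteristic polynomial det(A - λI) = λ^2 - 7λ + 6 = 0.
Eigenvalues λ = 1, 6.
For λ=1: (A-λI) row 1 is [5, 0], so an eigenvector is (0, 1).
For λ=6: (A-λI) row 2 is [-5, -5], so an eigenvector is (-1, 1).
General solution: C_1e^(t)(0,1) + C_2e^(6t)(-1,1).

x(t) = -C_2e^(6t), z(t) = C_1e^(t) + C_2e^(6t)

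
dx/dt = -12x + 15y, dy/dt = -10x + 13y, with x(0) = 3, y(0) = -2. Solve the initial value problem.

x(t) = -12e^(3t) + 15e^(-2t), y(t) = -12e^(3t) + 10e^(-2t)

Coefficient matrix A = [[-12, 15], [-10, 13]].
Characteristic polynomial det(A - λI) = λ^2 - λ - 6 = 0.
Eigenvalues λ = 3, -2.
For λ=3: (A-λI) row 1 is [-15, 15], so an eigenvector is (1, 1).
For λ=-2: (A-λI) row 1 is [-10, 15], so an eigenvector is (-3, -2).
General solution: C_1e^(3t)(1,1) + C_2e^(-2t)(-3,-2).
Applying x(0)=3, y(0)=-2 gives C_1=-12, C_2=-5.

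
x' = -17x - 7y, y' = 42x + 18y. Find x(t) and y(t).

Coefficient matrix A = [[-17, -7], [42, 18]].
Characteristic polynomial det(A - λI) = λ^2 - λ - 12 = 0.
Eigenvalues λ = 4, -3.
For λ=4: (A-λI) row 1 is [-21, -7], so an eigenvector is (1, -3).
For λ=-3: (A-λI) row 1 is [-14, -7], so an eigenvector is (1, -2).
General solution: C_1e^(4t)(1,-3) + C_2e^(-3t)(1,-2).

x(t) = C_1e^(4t) + C_2e^(-3t), y(t) = -3C_1e^(4t) - 2C_2e^(-3t)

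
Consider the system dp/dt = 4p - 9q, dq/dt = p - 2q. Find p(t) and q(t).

Coefficient matrix A = [[4, -9], [1, -2]].
Characteristic polynomial det(A - λI) = λ^2 - 2λ + 1 = 0.
Single eigenvalue λ = 1 with algebraic multiplicity 2.
Eigenvector v = (3,1); generalized eigenvector w with (A-λI)w=v is (-2,-1).
General solution: e^(t)[K_1·v + K_2·(t·v + w)].

p(t) = 3K_1e^(t) + 3K_2te^(t) - 2K_2e^(t), q(t) = K_1e^(t) + K_2te^(t) - K_2e^(t)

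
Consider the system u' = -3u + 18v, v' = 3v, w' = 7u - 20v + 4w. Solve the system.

Coefficient matrix A = [[-3, 18, 0], [0, 3, 0], [7, -20, 4]].
det(A - λI) = 0 gives eigenvalues λ = 3, -3, 4.
For λ=3: eigenvector (3,1,-1).
For λ=-3: eigenvector (1,0,-1).
For λ=4: eigenvector (0,0,1).
General solution: K_1e^(3t)(3,1,-1) + K_2e^(-3t)(1,0,-1) + K_3e^(4t)(0,0,1).

u(t) = 3K_1e^(3t) + K_2e^(-3t), v(t) = K_1e^(3t), w(t) = -K_1e^(3t) - K_2e^(-3t) + K_3e^(4t)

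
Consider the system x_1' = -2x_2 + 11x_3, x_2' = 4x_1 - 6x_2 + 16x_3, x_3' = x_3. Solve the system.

x_1(t) = 3c_1e^(t) + c_2e^(-2t) - c_3e^(-4t), x_2(t) = 4c_1e^(t) + c_2e^(-2t) - 2c_3e^(-4t), x_3(t) = c_1e^(t)

Coefficient matrix A = [[0, -2, 11], [4, -6, 16], [0, 0, 1]].
det(A - λI) = 0 gives eigenvalues λ = 1, -2, -4.
For λ=1: eigenvector (3,4,1).
For λ=-2: eigenvector (1,1,0).
For λ=-4: eigenvector (-1,-2,0).
General solution: c_1e^(t)(3,4,1) + c_2e^(-2t)(1,1,0) + c_3e^(-4t)(-1,-2,0).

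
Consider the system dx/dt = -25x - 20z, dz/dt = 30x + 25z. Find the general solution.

Coefficient matrix A = [[-25, -20], [30, 25]].
Characteristic polynomial det(A - λI) = λ^2 - 25 = 0.
Eigenvalues λ = -5, 5.
For λ=-5: (A-λI) row 1 is [-20, -20], so an eigenvector is (-1, 1).
For λ=5: (A-λI) row 1 is [-30, -20], so an eigenvector is (2, -3).
General solution: c_1e^(-5t)(-1,1) + c_2e^(5t)(2,-3).

x(t) = -c_1e^(-5t) + 2c_2e^(5t), z(t) = c_1e^(-5t) - 3c_2e^(5t)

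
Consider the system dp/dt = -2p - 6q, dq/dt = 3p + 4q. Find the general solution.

p(t) = -C_1e^(t)sin(3t) - C_1e^(t)cos(3t) - C_2e^(t)sin(3t) + C_2e^(t)cos(3t), q(t) = C_1e^(t)cos(3t) + C_2e^(t)sin(3t)

Coefficient matrix A = [[-2, -6], [3, 4]].
Characteristic polynomial det(A - λI) = λ^2 - 2λ + 10 = 0.
Eigenvalues λ = 1 ± 3i (complex conjugate pair).
For λ=1+3i: an eigenvector is (-1,1) - i(-1,0) = (-1 + i, 1).
A real fundamental pair from Re and Im of e^((1+3i)t)v: X_1 = e^(t)(cos(3t)·(-1,1) + sin(3t)·(-1,0)), X_2 = e^(t)(sin(3t)·(-1,1) - cos(3t)·(-1,0)).
General solution: C_1X_1 + C_2X_2.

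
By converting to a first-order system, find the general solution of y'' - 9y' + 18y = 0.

y(t) = C_1e^(3t) + C_2e^(6t)

Let x_1 = y, x_2 = y'. Then x_1' = x_2 and x_2' = -18x_1 + 9x_2.
A = [[0,1],[-18,9]]; det(A-λI) = λ^2 - 9λ + 18.
Eigenvalues λ = 3, 6 with eigenvectors (1,3), (1,6).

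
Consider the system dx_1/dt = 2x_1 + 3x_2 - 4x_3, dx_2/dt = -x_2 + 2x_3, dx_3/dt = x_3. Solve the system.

Coefficient matrix A = [[2, 3, -4], [0, -1, 2], [0, 0, 1]].
det(A - λI) = 0 gives eigenvalues λ = 2, -1, 1.
For λ=2: eigenvector (1,0,0).
For λ=-1: eigenvector (-1,1,0).
For λ=1: eigenvector (1,1,1).
General solution: C_1e^(2t)(1,0,0) + C_2e^(-t)(-1,1,0) + C_3e^(t)(1,1,1).

x_1(t) = C_1e^(2t) - C_2e^(-t) + C_3e^(t), x_2(t) = C_2e^(-t) + C_3e^(t), x_3(t) = C_3e^(t)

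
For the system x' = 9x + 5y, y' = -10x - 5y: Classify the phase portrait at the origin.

unstable spiral

A = [[9,5],[-10,-5]]; det(A-λI) = λ^2 - 4λ + 5.
λ = 2 ± i: positive real part.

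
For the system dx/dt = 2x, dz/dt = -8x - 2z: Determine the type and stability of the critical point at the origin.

A = [[2,0],[-8,-2]]; det(A-λI) = λ^2 - 4.
λ = -2, 2: opposite signs.

saddle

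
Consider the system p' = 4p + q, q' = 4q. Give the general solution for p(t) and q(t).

p(t) = -C_1e^(4t) - C_2te^(4t) + 3C_2e^(4t), q(t) = -C_2e^(4t)

Coefficient matrix A = [[4, 1], [0, 4]].
Characteristic polynomial det(A - λI) = λ^2 - 8λ + 16 = 0.
Single eigenvalue λ = 4 with algebraic multiplicity 2.
Eigenvector v = (-1,0); generalized eigenvector w with (A-λI)w=v is (3,-1).
General solution: e^(4t)[C_1·v + C_2·(t·v + w)].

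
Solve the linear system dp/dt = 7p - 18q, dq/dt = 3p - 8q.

p(t) = -3c_1e^(t) + 2c_2e^(-2t), q(t) = -c_1e^(t) + c_2e^(-2t)

Coefficient matrix A = [[7, -18], [3, -8]].
Characteristic polynomial det(A - λI) = λ^2 + λ - 2 = 0.
Eigenvalues λ = 1, -2.
For λ=1: (A-λI) row 1 is [6, -18], so an eigenvector is (-3, -1).
For λ=-2: (A-λI) row 1 is [9, -18], so an eigenvector is (2, 1).
General solution: c_1e^(t)(-3,-1) + c_2e^(-2t)(2,1).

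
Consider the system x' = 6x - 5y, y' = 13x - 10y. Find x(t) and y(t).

x(t) = -C_1e^(-2t)sin(t) - 2C_1e^(-2t)cos(t) - 2C_2e^(-2t)sin(t) + C_2e^(-2t)cos(t), y(t) = -2C_1e^(-2t)sin(t) - 3C_1e^(-2t)cos(t) - 3C_2e^(-2t)sin(t) + 2C_2e^(-2t)cos(t)

Coefficient matrix A = [[6, -5], [13, -10]].
Characteristic polynomial det(A - λI) = λ^2 + 4λ + 5 = 0.
Eigenvalues λ = -2 ± i (complex conjugate pair).
For λ=-2+i: an eigenvector is (-2,-3) - i(-1,-2) = (-2 + i, -3 + 2i).
A real fundamental pair from Re and Im of e^((-2+i)t)v: X_1 = e^(-2t)(cos(t)·(-2,-3) + sin(t)·(-1,-2)), X_2 = e^(-2t)(sin(t)·(-2,-3) - cos(t)·(-1,-2)).
General solution: C_1X_1 + C_2X_2.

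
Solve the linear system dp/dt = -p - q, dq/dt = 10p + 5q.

p(t) = -C_1e^(2t)sin(t) + C_2e^(2t)cos(t), q(t) = 3C_1e^(2t)sin(t) + C_1e^(2t)cos(t) + C_2e^(2t)sin(t) - 3C_2e^(2t)cos(t)

Coefficient matrix A = [[-1, -1], [10, 5]].
Characteristic polynomial det(A - λI) = λ^2 - 4λ + 5 = 0.
Eigenvalues λ = 2 ± i (complex conjugate pair).
For λ=2+i: an eigenvector is (0,1) - i(-1,3) = (0 + i, 1 - 3i).
A real fundamental pair from Re and Im of e^((2+i)t)v: X_1 = e^(2t)(cos(t)·(0,1) + sin(t)·(-1,3)), X_2 = e^(2t)(sin(t)·(0,1) - cos(t)·(-1,3)).
General solution: C_1X_1 + C_2X_2.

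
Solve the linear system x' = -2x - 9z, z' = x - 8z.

x(t) = 3K_1e^(-5t) + 3K_2te^(-5t) + K_2e^(-5t), z(t) = K_1e^(-5t) + K_2te^(-5t)

Coefficient matrix A = [[-2, -9], [1, -8]].
Characteristic polynomial det(A - λI) = λ^2 + 10λ + 25 = 0.
Single eigenvalue λ = -5 with algebraic multiplicity 2.
Eigenvector v = (3,1); generalized eigenvector w with (A-λI)w=v is (1,0).
General solution: e^(-5t)[K_1·v + K_2·(t·v + w)].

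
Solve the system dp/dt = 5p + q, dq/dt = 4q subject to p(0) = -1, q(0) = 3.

p(t) = 2e^(5t) - 3e^(4t), q(t) = 3e^(4t)

Coefficient matrix A = [[5, 1], [0, 4]].
Characteristic polynomial det(A - λI) = λ^2 - 9λ + 20 = 0.
Eigenvalues λ = 5, 4.
For λ=5: (A-λI) row 1 is [0, 1], so an eigenvector is (1, 0).
For λ=4: (A-λI) row 1 is [1, 1], so an eigenvector is (-1, 1).
General solution: c_1e^(5t)(1,0) + c_2e^(4t)(-1,1).
Applying p(0)=-1, q(0)=3 gives c_1=2, c_2=3.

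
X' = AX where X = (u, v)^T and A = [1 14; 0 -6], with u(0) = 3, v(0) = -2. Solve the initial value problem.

Coefficient matrix A = [[1, 14], [0, -6]].
Characteristic polynomial det(A - λI) = λ^2 + 5λ - 6 = 0.
Eigenvalues λ = 1, -6.
For λ=1: (A-λI) row 1 is [0, 14], so an eigenvector is (1, 0).
For λ=-6: (A-λI) row 1 is [7, 14], so an eigenvector is (2, -1).
General solution: C_1e^(t)(1,0) + C_2e^(-6t)(2,-1).
Applying u(0)=3, v(0)=-2 gives C_1=-1, C_2=2.

u(t) = -e^(t) + 4e^(-6t), v(t) = -2e^(-6t)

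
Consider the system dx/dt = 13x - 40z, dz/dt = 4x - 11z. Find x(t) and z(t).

x(t) = -c_1e^(t)sin(4t) + 3c_1e^(t)cos(4t) + 3c_2e^(t)sin(4t) + c_2e^(t)cos(4t), z(t) = c_1e^(t)cos(4t) + c_2e^(t)sin(4t)

Coefficient matrix A = [[13, -40], [4, -11]].
Characteristic polynomial det(A - λI) = λ^2 - 2λ + 17 = 0.
Eigenvalues λ = 1 ± 4i (complex conjugate pair).
For λ=1+4i: an eigenvector is (3,1) - i(-1,0) = (3 + i, 1).
A real fundamental pair from Re and Im of e^((1+4i)t)v: X_1 = e^(t)(cos(4t)·(3,1) + sin(4t)·(-1,0)), X_2 = e^(t)(sin(4t)·(3,1) - cos(4t)·(-1,0)).
General solution: c_1X_1 + c_2X_2.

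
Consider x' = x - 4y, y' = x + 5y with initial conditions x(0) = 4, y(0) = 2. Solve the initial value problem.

Coefficient matrix A = [[1, -4], [1, 5]].
Characteristic polynomial det(A - λI) = λ^2 - 6λ + 9 = 0.
Single eigenvalue λ = 3 with algebraic multiplicity 2.
Eigenvector v = (-2,1); generalized eigenvector w with (A-λI)w=v is (-3,2).
General solution: e^(3t)[C_1·v + C_2·(t·v + w)].
Applying x(0)=4, y(0)=2 gives C_1=-14, C_2=8.

x(t) = -16te^(3t) + 4e^(3t), y(t) = 8te^(3t) + 2e^(3t)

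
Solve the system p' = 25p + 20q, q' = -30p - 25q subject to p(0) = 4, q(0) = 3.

Coefficient matrix A = [[25, 20], [-30, -25]].
Characteristic polynomial det(A - λI) = λ^2 - 25 = 0.
Eigenvalues λ = -5, 5.
For λ=-5: (A-λI) row 1 is [30, 20], so an eigenvector is (2, -3).
For λ=5: (A-λI) row 1 is [20, 20], so an eigenvector is (1, -1).
General solution: K_1e^(-5t)(2,-3) + K_2e^(5t)(1,-1).
Applying p(0)=4, q(0)=3 gives K_1=-7, K_2=18.

p(t) = 18e^(5t) - 14e^(-5t), q(t) = -18e^(5t) + 21e^(-5t)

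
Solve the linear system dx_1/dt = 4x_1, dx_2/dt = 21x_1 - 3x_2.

x_1(t) = -K_2e^(4t), x_2(t) = -K_1e^(-3t) - 3K_2e^(4t)

Coefficient matrix A = [[4, 0], [21, -3]].
Characteristic polynomial det(A - λI) = λ^2 - λ - 12 = 0.
Eigenvalues λ = -3, 4.
For λ=-3: (A-λI) row 1 is [7, 0], so an eigenvector is (0, -1).
For λ=4: (A-λI) row 2 is [21, -7], so an eigenvector is (-1, -3).
General solution: K_1e^(-3t)(0,-1) + K_2e^(4t)(-1,-3).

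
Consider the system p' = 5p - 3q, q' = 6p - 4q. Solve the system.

p(t) = -c_1e^(-t) - c_2e^(2t), q(t) = -2c_1e^(-t) - c_2e^(2t)

Coefficient matrix A = [[5, -3], [6, -4]].
Characteristic polynomial det(A - λI) = λ^2 - λ - 2 = 0.
Eigenvalues λ = -1, 2.
For λ=-1: (A-λI) row 1 is [6, -3], so an eigenvector is (-1, -2).
For λ=2: (A-λI) row 1 is [3, -3], so an eigenvector is (-1, -1).
General solution: c_1e^(-t)(-1,-2) + c_2e^(2t)(-1,-1).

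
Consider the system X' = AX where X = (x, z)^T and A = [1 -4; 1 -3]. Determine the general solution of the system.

x(t) = 2c_1e^(-t) + 2c_2te^(-t) + c_2e^(-t), z(t) = c_1e^(-t) + c_2te^(-t)

Coefficient matrix A = [[1, -4], [1, -3]].
Characteristic polynomial det(A - λI) = λ^2 + 2λ + 1 = 0.
Single eigenvalue λ = -1 with algebraic multiplicity 2.
Eigenvector v = (2,1); generalized eigenvector w with (A-λI)w=v is (1,0).
General solution: e^(-t)[c_1·v + c_2·(t·v + w)].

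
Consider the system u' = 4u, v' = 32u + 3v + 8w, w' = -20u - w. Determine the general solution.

Coefficient matrix A = [[4, 0, 0], [32, 3, 8], [-20, 0, -1]].
det(A - λI) = 0 gives eigenvalues λ = -1, 3, 4.
For λ=-1: eigenvector (0,-2,1).
For λ=3: eigenvector (0,1,0).
For λ=4: eigenvector (1,0,-4).
General solution: K_1e^(-t)(0,-2,1) + K_2e^(3t)(0,1,0) + K_3e^(4t)(1,0,-4).

u(t) = K_3e^(4t), v(t) = -2K_1e^(-t) + K_2e^(3t), w(t) = K_1e^(-t) - 4K_3e^(4t)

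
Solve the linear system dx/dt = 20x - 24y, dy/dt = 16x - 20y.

x(t) = 3c_1e^(4t) + c_2e^(-4t), y(t) = 2c_1e^(4t) + c_2e^(-4t)

Coefficient matrix A = [[20, -24], [16, -20]].
Characteristic polynomial det(A - λI) = λ^2 - 16 = 0.
Eigenvalues λ = 4, -4.
For λ=4: (A-λI) row 1 is [16, -24], so an eigenvector is (3, 2).
For λ=-4: (A-λI) row 1 is [24, -24], so an eigenvector is (1, 1).
General solution: c_1e^(4t)(3,2) + c_2e^(-4t)(1,1).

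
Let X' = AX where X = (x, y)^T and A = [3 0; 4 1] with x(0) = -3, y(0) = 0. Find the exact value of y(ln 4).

-360

A = [[3,0],[4,1]]; eigenvalues λ = 3, 1.
Eigenvectors: (-1,-2) for λ=3, (0,-1) for λ=1.
From the initial condition, c_1 = 3, c_2 = -6.
y(ln 4) = (3)(4^3)(-2) + (-6)(4^1)(-1) = -360.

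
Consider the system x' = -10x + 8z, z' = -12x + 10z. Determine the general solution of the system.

x(t) = c_1e^(-2t) + 2c_2e^(2t), z(t) = c_1e^(-2t) + 3c_2e^(2t)

Coefficient matrix A = [[-10, 8], [-12, 10]].
Characteristic polynomial det(A - λI) = λ^2 - 4 = 0.
Eigenvalues λ = -2, 2.
For λ=-2: (A-λI) row 1 is [-8, 8], so an eigenvector is (1, 1).
For λ=2: (A-λI) row 1 is [-12, 8], so an eigenvector is (2, 3).
General solution: c_1e^(-2t)(1,1) + c_2e^(2t)(2,3).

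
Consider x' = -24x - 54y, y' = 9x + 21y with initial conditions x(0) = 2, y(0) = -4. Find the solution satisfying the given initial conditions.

Coefficient matrix A = [[-24, -54], [9, 21]].
Characteristic polynomial det(A - λI) = λ^2 + 3λ - 18 = 0.
Eigenvalues λ = 3, -6.
For λ=3: (A-λI) row 1 is [-27, -54], so an eigenvector is (-2, 1).
For λ=-6: (A-λI) row 1 is [-18, -54], so an eigenvector is (3, -1).
General solution: c_1e^(3t)(-2,1) + c_2e^(-6t)(3,-1).
Applying x(0)=2, y(0)=-4 gives c_1=-10, c_2=-6.

x(t) = 20e^(3t) - 18e^(-6t), y(t) = -10e^(3t) + 6e^(-6t)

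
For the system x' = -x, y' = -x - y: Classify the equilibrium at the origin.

A = [[-1,0],[-1,-1]]; det(A-λI) = λ^2 + 2λ + 1.
repeated λ = -1 with a single eigenvector.

stable improper node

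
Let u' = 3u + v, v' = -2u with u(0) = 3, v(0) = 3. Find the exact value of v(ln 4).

-96

A = [[3,1],[-2,0]]; eigenvalues λ = 1, 2.
Eigenvectors: (1,-2) for λ=1, (1,-1) for λ=2.
From the initial condition, c_1 = -6, c_2 = 9.
v(ln 4) = (-6)(4^1)(-2) + (9)(4^2)(-1) = -96.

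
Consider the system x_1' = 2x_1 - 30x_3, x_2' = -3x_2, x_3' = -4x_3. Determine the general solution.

Coefficient matrix A = [[2, 0, -30], [0, -3, 0], [0, 0, -4]].
det(A - λI) = 0 gives eigenvalues λ = 2, -3, -4.
For λ=2: eigenvector (1,0,0).
For λ=-3: eigenvector (0,1,0).
For λ=-4: eigenvector (5,0,1).
General solution: K_1e^(2t)(1,0,0) + K_2e^(-3t)(0,1,0) + K_3e^(-4t)(5,0,1).

x_1(t) = K_1e^(2t) + 5K_3e^(-4t), x_2(t) = K_2e^(-3t), x_3(t) = K_3e^(-4t)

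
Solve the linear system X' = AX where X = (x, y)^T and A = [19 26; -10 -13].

Coefficient matrix A = [[19, 26], [-10, -13]].
Characteristic polynomial det(A - λI) = λ^2 - 6λ + 13 = 0.
Eigenvalues λ = 3 ± 2i (complex conjugate pair).
For λ=3+2i: an eigenvector is (-3,2) - i(2,-1) = (-3 - 2i, 2 + i).
A real fundamental pair from Re and Im of e^((3+2i)t)v: X_1 = e^(3t)(cos(2t)·(-3,2) + sin(2t)·(2,-1)), X_2 = e^(3t)(sin(2t)·(-3,2) - cos(2t)·(2,-1)).
General solution: C_1X_1 + C_2X_2.

x(t) = 2C_1e^(3t)sin(2t) - 3C_1e^(3t)cos(2t) - 3C_2e^(3t)sin(2t) - 2C_2e^(3t)cos(2t), y(t) = -C_1e^(3t)sin(2t) + 2C_1e^(3t)cos(2t) + 2C_2e^(3t)sin(2t) + C_2e^(3t)cos(2t)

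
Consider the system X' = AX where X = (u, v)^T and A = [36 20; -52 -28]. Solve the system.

u(t) = -K_1e^(4t)sin(4t) - 2K_1e^(4t)cos(4t) - 2K_2e^(4t)sin(4t) + K_2e^(4t)cos(4t), v(t) = 2K_1e^(4t)sin(4t) + 3K_1e^(4t)cos(4t) + 3K_2e^(4t)sin(4t) - 2K_2e^(4t)cos(4t)

Coefficient matrix A = [[36, 20], [-52, -28]].
Characteristic polynomial det(A - λI) = λ^2 - 8λ + 32 = 0.
Eigenvalues λ = 4 ± 4i (complex conjugate pair).
For λ=4+4i: an eigenvector is (-2,3) - i(-1,2) = (-2 + i, 3 - 2i).
A real fundamental pair from Re and Im of e^((4+4i)t)v: X_1 = e^(4t)(cos(4t)·(-2,3) + sin(4t)·(-1,2)), X_2 = e^(4t)(sin(4t)·(-2,3) - cos(4t)·(-1,2)).
General solution: K_1X_1 + K_2X_2.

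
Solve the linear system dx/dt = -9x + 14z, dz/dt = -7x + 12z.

Coefficient matrix A = [[-9, 14], [-7, 12]].
Characteristic polynomial det(A - λI) = λ^2 - 3λ - 10 = 0.
Eigenvalues λ = -2, 5.
For λ=-2: (A-λI) row 1 is [-7, 14], so an eigenvector is (2, 1).
For λ=5: (A-λI) row 1 is [-14, 14], so an eigenvector is (1, 1).
General solution: K_1e^(-2t)(2,1) + K_2e^(5t)(1,1).

x(t) = 2K_1e^(-2t) + K_2e^(5t), z(t) = K_1e^(-2t) + K_2e^(5t)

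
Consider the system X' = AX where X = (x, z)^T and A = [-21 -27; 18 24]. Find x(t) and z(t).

x(t) = 3K_1e^(-3t) - K_2e^(6t), z(t) = -2K_1e^(-3t) + K_2e^(6t)

Coefficient matrix A = [[-21, -27], [18, 24]].
Characteristic polynomial det(A - λI) = λ^2 - 3λ - 18 = 0.
Eigenvalues λ = -3, 6.
For λ=-3: (A-λI) row 1 is [-18, -27], so an eigenvector is (3, -2).
For λ=6: (A-λI) row 1 is [-27, -27], so an eigenvector is (-1, 1).
General solution: K_1e^(-3t)(3,-2) + K_2e^(6t)(-1,1).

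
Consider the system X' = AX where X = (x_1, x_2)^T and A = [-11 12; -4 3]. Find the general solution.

x_1(t) = 3C_1e^(-3t) + 2C_2e^(-5t), x_2(t) = 2C_1e^(-3t) + C_2e^(-5t)

Coefficient matrix A = [[-11, 12], [-4, 3]].
Characteristic polynomial det(A - λI) = λ^2 + 8λ + 15 = 0.
Eigenvalues λ = -3, -5.
For λ=-3: (A-λI) row 1 is [-8, 12], so an eigenvector is (3, 2).
For λ=-5: (A-λI) row 1 is [-6, 12], so an eigenvector is (2, 1).
General solution: C_1e^(-3t)(3,2) + C_2e^(-5t)(2,1).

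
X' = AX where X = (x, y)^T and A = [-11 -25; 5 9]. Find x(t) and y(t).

x(t) = -2c_1e^(-t)sin(5t) + c_1e^(-t)cos(5t) + c_2e^(-t)sin(5t) + 2c_2e^(-t)cos(5t), y(t) = c_1e^(-t)sin(5t) - c_2e^(-t)cos(5t)

Coefficient matrix A = [[-11, -25], [5, 9]].
Characteristic polynomial det(A - λI) = λ^2 + 2λ + 26 = 0.
Eigenvalues λ = -1 ± 5i (complex conjugate pair).
For λ=-1+5i: an eigenvector is (1,0) - i(-2,1) = (1 + 2i, 0 - i).
A real fundamental pair from Re and Im of e^((-1+5i)t)v: X_1 = e^(-t)(cos(5t)·(1,0) + sin(5t)·(-2,1)), X_2 = e^(-t)(sin(5t)·(1,0) - cos(5t)·(-2,1)).
General solution: c_1X_1 + c_2X_2.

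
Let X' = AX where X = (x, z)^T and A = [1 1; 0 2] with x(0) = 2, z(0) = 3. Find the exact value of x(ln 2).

10

A = [[1,1],[0,2]]; eigenvalues λ = 2, 1.
Eigenvectors: (-1,-1) for λ=2, (1,0) for λ=1.
From the initial condition, c_1 = -3, c_2 = -1.
x(ln 2) = (-3)(2^2)(-1) + (-1)(2^1)(1) = 10.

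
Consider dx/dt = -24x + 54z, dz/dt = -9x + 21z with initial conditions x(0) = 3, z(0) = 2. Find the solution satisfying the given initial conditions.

Coefficient matrix A = [[-24, 54], [-9, 21]].
Characteristic polynomial det(A - λI) = λ^2 + 3λ - 18 = 0.
Eigenvalues λ = 3, -6.
For λ=3: (A-λI) row 1 is [-27, 54], so an eigenvector is (2, 1).
For λ=-6: (A-λI) row 1 is [-18, 54], so an eigenvector is (3, 1).
General solution: c_1e^(3t)(2,1) + c_2e^(-6t)(3,1).
Applying x(0)=3, z(0)=2 gives c_1=3, c_2=-1.

x(t) = 6e^(3t) - 3e^(-6t), z(t) = 3e^(3t) - e^(-6t)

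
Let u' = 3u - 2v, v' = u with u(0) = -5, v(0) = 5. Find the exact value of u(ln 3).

A = [[3,-2],[1,0]]; eigenvalues λ = 2, 1.
Eigenvectors: (-2,-1) for λ=2, (1,1) for λ=1.
From the initial condition, c_1 = 10, c_2 = 15.
u(ln 3) = (10)(3^2)(-2) + (15)(3^1)(1) = -135.

-135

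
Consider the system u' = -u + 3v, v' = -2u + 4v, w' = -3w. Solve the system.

Coefficient matrix A = [[-1, 3, 0], [-2, 4, 0], [0, 0, -3]].
det(A - λI) = 0 gives eigenvalues λ = 1, -3, 2.
For λ=1: eigenvector (3,2,0).
For λ=-3: eigenvector (0,0,1).
For λ=2: eigenvector (1,1,0).
General solution: C_1e^(t)(3,2,0) + C_2e^(-3t)(0,0,1) + C_3e^(2t)(1,1,0).

u(t) = 3C_1e^(t) + C_3e^(2t), v(t) = 2C_1e^(t) + C_3e^(2t), w(t) = C_2e^(-3t)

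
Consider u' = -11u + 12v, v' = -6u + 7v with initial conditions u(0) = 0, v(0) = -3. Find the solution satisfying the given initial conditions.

Coefficient matrix A = [[-11, 12], [-6, 7]].
Characteristic polynomial det(A - λI) = λ^2 + 4λ - 5 = 0.
Eigenvalues λ = -5, 1.
For λ=-5: (A-λI) row 1 is [-6, 12], so an eigenvector is (-2, -1).
For λ=1: (A-λI) row 1 is [-12, 12], so an eigenvector is (1, 1).
General solution: K_1e^(-5t)(-2,-1) + K_2e^(t)(1,1).
Applying u(0)=0, v(0)=-3 gives K_1=-3, K_2=-6.

u(t) = -6e^(t) + 6e^(-5t), v(t) = -6e^(t) + 3e^(-5t)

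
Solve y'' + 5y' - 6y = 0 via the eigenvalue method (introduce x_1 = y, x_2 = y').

Let x_1 = y, x_2 = y'. Then x_1' = x_2 and x_2' = 6x_1 - 5x_2.
A = [[0,1],[6,-5]]; det(A-λI) = λ^2 + 5λ - 6.
Eigenvalues λ = -6, 1 with eigenvectors (1,-6), (1,1).

y(t) = c_1e^(-6t) + c_2e^(t)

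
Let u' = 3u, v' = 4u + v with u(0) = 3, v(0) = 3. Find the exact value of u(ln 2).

A = [[3,0],[4,1]]; eigenvalues λ = 1, 3.
Eigenvectors: (0,1) for λ=1, (-1,-2) for λ=3.
From the initial condition, c_1 = -3, c_2 = -3.
u(ln 2) = (-3)(2^1)(0) + (-3)(2^3)(-1) = 24.

24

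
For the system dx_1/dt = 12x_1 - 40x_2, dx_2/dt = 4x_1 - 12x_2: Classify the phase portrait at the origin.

A = [[12,-40],[4,-12]]; det(A-λI) = λ^2 + 16.
λ = 0 ± 4i: zero real part.

center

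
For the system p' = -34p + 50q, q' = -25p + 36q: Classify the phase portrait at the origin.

A = [[-34,50],[-25,36]]; det(A-λI) = λ^2 - 2λ + 26.
λ = 1 ± 5i: positive real part.

unstable spiral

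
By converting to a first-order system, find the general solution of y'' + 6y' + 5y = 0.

Let x_1 = y, x_2 = y'. Then x_1' = x_2 and x_2' = -5x_1 - 6x_2.
A = [[0,1],[-5,-6]]; det(A-λI) = λ^2 + 6λ + 5.
Eigenvalues λ = -5, -1 with eigenvectors (1,-5), (1,-1).

y(t) = c_1e^(-5t) + c_2e^(-t)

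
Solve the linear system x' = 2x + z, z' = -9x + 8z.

Coefficient matrix A = [[2, 1], [-9, 8]].
Characteristic polynomial det(A - λI) = λ^2 - 10λ + 25 = 0.
Single eigenvalue λ = 5 with algebraic multiplicity 2.
Eigenvector v = (-1,-3); generalized eigenvector w with (A-λI)w=v is (0,-1).
General solution: e^(5t)[c_1·v + c_2·(t·v + w)].

x(t) = -c_1e^(5t) - c_2te^(5t), z(t) = -3c_1e^(5t) - 3c_2te^(5t) - c_2e^(5t)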